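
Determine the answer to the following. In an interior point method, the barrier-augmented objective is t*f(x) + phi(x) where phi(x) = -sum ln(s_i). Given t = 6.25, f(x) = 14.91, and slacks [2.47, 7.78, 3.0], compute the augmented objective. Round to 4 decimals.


Step 1: Compute log-barrier.
ln values: [0.9042, 2.0516, 1.0986]
phi = -(0.9042 + 2.0516 + 1.0986) = -4.0544
Step 2: Compute augmented objective.
t*f(x) = 6.25*14.91 = 93.1875
Total = 93.1875 - 4.0544 = 89.1331


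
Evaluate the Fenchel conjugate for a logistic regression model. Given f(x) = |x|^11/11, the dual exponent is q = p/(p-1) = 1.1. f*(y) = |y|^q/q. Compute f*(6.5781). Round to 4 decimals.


The conjugate exponent q satisfies 1/p + 1/q = 1.
p = 11, so q = 11/(11 - 1) = 1.1
|y|^q = 6.5781^1.1 = 7.9416
f*(6.5781) = 7.9416 / 1.1 = 7.2197


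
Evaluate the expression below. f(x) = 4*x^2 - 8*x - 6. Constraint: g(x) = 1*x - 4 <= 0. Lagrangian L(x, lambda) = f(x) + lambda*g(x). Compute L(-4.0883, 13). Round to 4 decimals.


Step 1: Evaluate f(x).
f(-4.0883) = 4*(-4.0883)^2 - 8*(-4.0883) - 6 = 93.5632
Step 2: Evaluate g(x).
g(-4.0883) = 1*-4.0883 - 4 = -8.0883
Step 3: Compute Lagrangian.
L = 93.5632 + 13*-8.0883 = -11.5847


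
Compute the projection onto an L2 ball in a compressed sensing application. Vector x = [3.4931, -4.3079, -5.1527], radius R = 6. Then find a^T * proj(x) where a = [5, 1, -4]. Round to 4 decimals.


Step 1: Compute ||x|| (intermediates to 6 decimals).
||x|| = sqrt(3.4931^2 + (-4.3079)^2 + (-5.1527)^2) = 7.570341
Step 2: Project.
Since ||x|| > R, scale = R/||x|| = 6/7.570341 = 0.792567, proj(x) = scale * x
proj(x) = [2.768516, -3.414299, -4.08386]
Step 3: Dot product.
a^T * proj(x) = 5*2.768516 + 1*(-3.414299) - 4*(-4.08386) = 26.7637


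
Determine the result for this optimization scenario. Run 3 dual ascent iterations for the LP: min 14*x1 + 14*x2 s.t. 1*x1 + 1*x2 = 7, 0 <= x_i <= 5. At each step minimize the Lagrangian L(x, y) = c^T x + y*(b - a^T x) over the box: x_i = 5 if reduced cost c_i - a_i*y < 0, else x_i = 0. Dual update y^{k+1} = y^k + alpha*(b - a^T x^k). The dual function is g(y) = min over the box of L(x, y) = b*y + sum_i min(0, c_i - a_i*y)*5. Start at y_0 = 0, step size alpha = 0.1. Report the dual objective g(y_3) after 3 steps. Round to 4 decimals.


Dual ascent for LP: min 14*x1 + 14*x2, 1*x1 + 1*x2 = 7, 0 <= x_i <= 5
Step 1: y^k = 0.0, reduced costs: (14.0, 14.0)
  x^k = (0.0, 0.0), subgradient = b - a^T x = 7.0
  y^{k+1} = 0.0 + 0.1*7.0 = 0.7
Step 2: y^k = 0.7, reduced costs: (13.3, 13.3)
  x^k = (0.0, 0.0), subgradient = b - a^T x = 7.0
  y^{k+1} = 0.7 + 0.1*7.0 = 1.4
Step 3: y^k = 1.4, reduced costs: (12.6, 12.6)
  x^k = (0.0, 0.0), subgradient = b - a^T x = 7.0
  y^{k+1} = 1.4 + 0.1*7.0 = 2.1
Dual objective at y_3 = 2.1: reduced costs (11.9, 11.9), box minimizer x = (0.0, 0.0)
g(y_3) = b*y + (c1 - a1*y)*x1 + (c2 - a2*y)*x2 = 7*2.1 + 11.9*0.0 + 11.9*0.0 = 14.7 + 0.0 + 0.0 = 14.7


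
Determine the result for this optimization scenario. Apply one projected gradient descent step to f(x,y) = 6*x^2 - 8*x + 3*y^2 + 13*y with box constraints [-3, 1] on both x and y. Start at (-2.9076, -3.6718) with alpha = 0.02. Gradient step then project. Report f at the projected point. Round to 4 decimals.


Step 1: Compute gradient at (-2.9076, -3.6718).
grad_x = 2*6*-2.9076 - 8 = -42.8912
grad_y = 2*3*-3.6718 + 13 = -9.0308
Step 2: Gradient step.
x_raw = -2.9076 - 0.02*-42.8912 = -2.0498
y_raw = -3.6718 - 0.02*-9.0308 = -3.4912
Step 3: Project onto [-3, 1].
x_proj = clip(-2.0498) = -2.0498
y_proj = clip(-3.4912) = -3.0
Step 4: Evaluate f.
f(-2.0498, -3.0) = 29.6077


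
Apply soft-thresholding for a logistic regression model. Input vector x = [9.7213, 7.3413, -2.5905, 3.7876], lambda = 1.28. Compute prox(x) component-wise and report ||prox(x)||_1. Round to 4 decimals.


Soft-thresholding with lambda = 1.28:
prox(9.7213) = sign(9.7213)*max(|9.7213| - 1.28, 0) = 8.4413
prox(7.3413) = sign(7.3413)*max(|7.3413| - 1.28, 0) = 6.0613
prox(-2.5905) = sign(-2.5905)*max(|-2.5905| - 1.28, 0) = -1.3105
prox(3.7876) = sign(3.7876)*max(|3.7876| - 1.28, 0) = 2.5076
prox(x) = [8.4413, 6.0613, -1.3105, 2.5076]
||prox(x)||_1 = 8.4413 + 6.0613 + 1.3105 + 2.5076 = 18.3207


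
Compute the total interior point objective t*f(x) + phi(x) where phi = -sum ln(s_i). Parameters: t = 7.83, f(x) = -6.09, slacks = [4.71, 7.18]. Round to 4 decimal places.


Step 1: Compute log-barrier.
ln values: [1.5497, 1.9713]
phi = -(1.5497 + 1.9713) = -3.521
Step 2: Compute augmented objective.
t*f(x) = 7.83*-6.09 = -47.6847
Total = -47.6847 - 3.521 = -51.2057


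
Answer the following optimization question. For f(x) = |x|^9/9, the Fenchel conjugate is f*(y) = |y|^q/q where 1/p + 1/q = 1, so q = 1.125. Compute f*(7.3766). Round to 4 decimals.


The conjugate exponent q satisfies 1/p + 1/q = 1.
p = 9, so q = 9/(9 - 1) = 1.125
|y|^q = 7.3766^1.125 = 9.4697
f*(7.3766) = 9.4697 / 1.125 = 8.4176


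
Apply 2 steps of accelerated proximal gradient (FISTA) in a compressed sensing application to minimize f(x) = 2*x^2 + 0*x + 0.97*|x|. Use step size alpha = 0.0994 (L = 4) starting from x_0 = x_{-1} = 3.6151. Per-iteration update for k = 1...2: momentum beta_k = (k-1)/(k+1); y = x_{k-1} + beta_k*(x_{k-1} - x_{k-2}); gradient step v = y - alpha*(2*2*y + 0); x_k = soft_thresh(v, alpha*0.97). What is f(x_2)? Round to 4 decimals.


FISTA on f(x) = 2*x^2 + 0*x + 0.97*|x|
L = 4, alpha = 0.0994
Iteration 1: beta = 0.0, y = 3.6151 + 0.0*(3.6151 - 3.6151) = 3.6151
  grad(y) = 14.4604, v = y - alpha*grad = 2.1777
  prox(v) = soft_thresh(2.1777, 0.0964) = 2.0813
Iteration 2: beta = 0.3333, y = 2.0813 + 0.3333*(2.0813 - 3.6151) = 1.5701
  grad(y) = 6.2802, v = y - alpha*grad = 0.9458
  prox(v) = soft_thresh(0.9458, 0.0964) = 0.8494
f(x_2) = 2*0.8494^2 + 0*0.8494 + 0.97*|0.8494| = 2.2668


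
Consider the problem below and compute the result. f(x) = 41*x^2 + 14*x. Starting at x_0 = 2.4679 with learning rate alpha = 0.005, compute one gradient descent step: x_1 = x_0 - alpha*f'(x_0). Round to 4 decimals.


We compute the gradient at x_0 and apply the update.
f'(x) = 82*x + 14
f'(2.4679) = 82*2.4679 + 14 = 216.3678
x_1 = 2.4679 - 0.005*216.3678 = 1.3861


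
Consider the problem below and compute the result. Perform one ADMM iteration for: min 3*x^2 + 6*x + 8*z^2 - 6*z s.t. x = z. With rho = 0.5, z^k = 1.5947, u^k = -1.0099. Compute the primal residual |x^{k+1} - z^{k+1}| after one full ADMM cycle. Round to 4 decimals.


ADMM iteration with rho = 0.5, z^k = 1.5947, u^k = -1.0099
Step 1: x-update.
Minimize 3*x^2 + 6*x + (0.5/2)*(x - 1.5947 - 1.0099)^2
FOC: (2*3 + 0.5)*x = -6 + 0.5*(1.5947 + 1.0099)
x^{k+1} = -0.7227
Step 2: z-update.
Minimize 8*z^2 - 6*z + (0.5/2)*(-0.7227 - z - 1.0099)^2
FOC: (2*8 + 0.5)*z = 6 + 0.5*(-0.7227 - 1.0099)
z^{k+1} = 0.3111
Step 3: u-update.
u^{k+1} = -1.0099 - 0.7227 - 0.3111 = -2.0438
Step 4: Primal residual = |-0.7227 - 0.3111| = 1.0339


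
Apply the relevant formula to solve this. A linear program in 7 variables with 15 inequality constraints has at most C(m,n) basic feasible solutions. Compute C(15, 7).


Each vertex corresponds to some choice of n active constraints out of m, so the number of vertices is at most C(m, n) = m! / (n!(m-n)!).
m = 15, n = 7
Numerator: 15 * 14 * 13 * 12 * 11 * 10 * 9
Denominator: 7! = 5040
C(15, 7) = 6435


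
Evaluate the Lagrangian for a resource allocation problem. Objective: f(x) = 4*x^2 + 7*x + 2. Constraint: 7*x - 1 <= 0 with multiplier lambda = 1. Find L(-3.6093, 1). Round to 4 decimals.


Step 1: Evaluate f(x).
f(-3.6093) = 4*(-3.6093)^2 + 7*(-3.6093) + 2 = 28.8431
Step 2: Evaluate g(x).
g(-3.6093) = 7*-3.6093 - 1 = -26.2651
Step 3: Compute Lagrangian.
L = 28.8431 + 1*-26.2651 = 2.578


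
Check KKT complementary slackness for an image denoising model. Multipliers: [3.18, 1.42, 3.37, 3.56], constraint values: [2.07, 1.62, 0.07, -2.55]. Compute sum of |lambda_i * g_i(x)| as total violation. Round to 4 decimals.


KKT complementary slackness check:
lambda_1 * g_1 = 3.18 * 2.07 = 6.5826
lambda_2 * g_2 = 1.42 * 1.62 = 2.3004
lambda_3 * g_3 = 3.37 * 0.07 = 0.2359
lambda_4 * g_4 = 3.56 * -2.55 = -9.078
Total violation = 6.5826 + 2.3004 + 0.2359 + 9.078 = 18.1969


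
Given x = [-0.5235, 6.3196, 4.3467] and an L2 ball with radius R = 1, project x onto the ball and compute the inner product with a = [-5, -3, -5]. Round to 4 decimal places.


Step 1: Compute ||x|| (intermediates to 6 decimals).
||x|| = sqrt((-0.5235)^2 + 6.3196^2 + 4.3467^2) = 7.68799
Step 2: Project.
Since ||x|| > R, scale = R/||x|| = 1/7.68799 = 0.130073, proj(x) = scale * x
proj(x) = [-0.068093, 0.822009, 0.565388]
Step 3: Dot product.
a^T * proj(x) = -5*(-0.068093) - 3*0.822009 - 5*0.565388 = -4.9525


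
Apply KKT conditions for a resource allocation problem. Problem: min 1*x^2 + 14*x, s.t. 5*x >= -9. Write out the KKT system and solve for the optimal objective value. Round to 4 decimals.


Step 1: Try lambda = 0 (constraint inactive).
x_unc = -14/(2*1) = -7.0
Check: 5*-7.0 = -35.0 < -9 -- violated!
Step 2: Constraint must be active: 5*x = -9
x* = -9/5 = -1.8
lambda = (2*1*(-1.8) + 14)/5 = 2.08
Step 3: Compute optimal value.
f(x*) = 1*(-1.8)^2 + 14*(-1.8) = -21.96


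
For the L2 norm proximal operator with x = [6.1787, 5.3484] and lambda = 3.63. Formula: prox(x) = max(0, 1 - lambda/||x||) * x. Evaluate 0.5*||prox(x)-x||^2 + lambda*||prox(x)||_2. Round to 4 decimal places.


Step 1: Compute ||x||.
||x|| = 8.172
Step 2: Compute scaling factor.
scale = max(0, 1 - 3.63/8.172) = 0.5558
Step 3: prox(x) = [3.4341, 2.9726]
||prox(x)|| = 4.542
Step 4: Proximal objective.
0.5*||prox-x||^2 = 6.5885
lambda*||prox|| = 16.4875
Total = 23.0759


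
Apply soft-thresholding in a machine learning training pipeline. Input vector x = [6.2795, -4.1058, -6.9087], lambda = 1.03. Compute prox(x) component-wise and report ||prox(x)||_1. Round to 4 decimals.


Soft-thresholding with lambda = 1.03:
prox(6.2795) = sign(6.2795)*max(|6.2795| - 1.03, 0) = 5.2495
prox(-4.1058) = sign(-4.1058)*max(|-4.1058| - 1.03, 0) = -3.0758
prox(-6.9087) = sign(-6.9087)*max(|-6.9087| - 1.03, 0) = -5.8787
prox(x) = [5.2495, -3.0758, -5.8787]
||prox(x)||_1 = 5.2495 + 3.0758 + 5.8787 = 14.204


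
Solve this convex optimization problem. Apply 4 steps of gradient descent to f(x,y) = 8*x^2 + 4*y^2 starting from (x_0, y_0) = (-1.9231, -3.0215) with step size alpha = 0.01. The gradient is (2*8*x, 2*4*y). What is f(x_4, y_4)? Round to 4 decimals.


Gradient descent on f(x,y) = 8*x^2 + 4*y^2.
Starting point: (-1.9231, -3.0215), alpha = 0.01
Step 1: grad_x = 2*8*-1.9231 = -30.7696, grad_y = 2*4*-3.0215 = -24.172
  x_1 = -1.9231 - 0.01*-30.7696 = -1.6154
  y_1 = -3.0215 - 0.01*-24.172 = -2.7798
Step 2: grad_x = 2*8*-1.6154 = -25.8465, grad_y = 2*4*-2.7798 = -22.2382
  x_2 = -1.6154 - 0.01*-25.8465 = -1.3569
  y_2 = -2.7798 - 0.01*-22.2382 = -2.5574
Step 3: grad_x = 2*8*-1.3569 = -21.711, grad_y = 2*4*-2.5574 = -20.4592
  x_3 = -1.3569 - 0.01*-21.711 = -1.1398
  y_3 = -2.5574 - 0.01*-20.4592 = -2.3528
Step 4: grad_x = 2*8*-1.1398 = -18.2373, grad_y = 2*4*-2.3528 = -18.8224
  x_4 = -1.1398 - 0.01*-18.2373 = -0.9575
  y_4 = -2.3528 - 0.01*-18.8224 = -2.1646
f(-0.9575, -2.1646) = 8*(-0.9575)^2 + 4*(-2.1646)^2 = 26.0754


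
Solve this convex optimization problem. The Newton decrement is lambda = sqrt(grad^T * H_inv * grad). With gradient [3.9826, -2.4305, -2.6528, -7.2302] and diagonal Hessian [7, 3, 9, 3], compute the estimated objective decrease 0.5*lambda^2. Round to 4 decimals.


Step 1: H is diagonal, so H^(-1) * g = [0.5689, -0.8102, -0.2948, -2.4101].
Step 2: g^T H^(-1) g = sum_i g_i^2 / H_ii
  = (3.9826)^2/7 + (-2.4305)^2/3 + (-2.6528)^2/9 + (-7.2302)^2/3
  = 2.2659 + 1.9691 + 0.7819 + 17.4253 = 22.4422
Step 3: Objective decrease = 0.5 * g^T H^(-1) g = 11.2211


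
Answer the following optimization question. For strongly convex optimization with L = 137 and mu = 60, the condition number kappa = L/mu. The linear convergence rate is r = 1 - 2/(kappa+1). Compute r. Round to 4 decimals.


Step 1: Compute the condition number.
kappa = L/mu = 137/60 = 2.2833
Step 2: Compute the convergence rate.
r = 1 - 2/(kappa + 1) = 1 - 2*mu/(L + mu) = (L - mu)/(L + mu) = 77/197 = 0.3909


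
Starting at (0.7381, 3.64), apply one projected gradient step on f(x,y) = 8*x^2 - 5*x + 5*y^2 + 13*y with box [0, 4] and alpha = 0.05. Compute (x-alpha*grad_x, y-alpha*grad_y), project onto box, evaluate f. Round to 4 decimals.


Step 1: Compute gradient at (0.7381, 3.64).
grad_x = 2*8*0.7381 - 5 = 6.8096
grad_y = 2*5*3.64 + 13 = 49.4
Step 2: Gradient step.
x_raw = 0.7381 - 0.05*6.8096 = 0.3976
y_raw = 3.64 - 0.05*49.4 = 1.17
Step 3: Project onto [0, 4].
x_proj = clip(0.3976) = 0.3976
y_proj = clip(1.17) = 1.17
Step 4: Evaluate f.
f(0.3976, 1.17) = 21.3312


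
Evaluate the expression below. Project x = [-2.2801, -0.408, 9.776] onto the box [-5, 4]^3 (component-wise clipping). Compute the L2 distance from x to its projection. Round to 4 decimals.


Project each component onto [-5, 4].
clip(-2.2801) = -2.2801, clip(-0.408) = -0.408, clip(9.776) = 4.0
Projection = [-2.2801, -0.408, 4.0]
Squared diffs: [0.0, 0.0, 33.3622]
Distance = sqrt(33.3622) = 5.776


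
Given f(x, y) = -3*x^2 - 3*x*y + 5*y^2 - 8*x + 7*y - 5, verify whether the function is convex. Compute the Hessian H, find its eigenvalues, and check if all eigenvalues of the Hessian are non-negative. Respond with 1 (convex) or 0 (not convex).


The Hessian of f(x,y) = -3*x^2 - 3*x*y + 5*y^2 - 8*x + 7*y - 5 is:
H = [[-6, -3], [-3, 10]]
Trace = -6 + 10 = 4
Determinant = -6*10 - (-3)^2 = -69
Discriminant = (4)^2 - 4*-69 = 292.0
Eigenvalues: lambda_1 = -6.544, lambda_2 = 10.544
The function is not convex.

0


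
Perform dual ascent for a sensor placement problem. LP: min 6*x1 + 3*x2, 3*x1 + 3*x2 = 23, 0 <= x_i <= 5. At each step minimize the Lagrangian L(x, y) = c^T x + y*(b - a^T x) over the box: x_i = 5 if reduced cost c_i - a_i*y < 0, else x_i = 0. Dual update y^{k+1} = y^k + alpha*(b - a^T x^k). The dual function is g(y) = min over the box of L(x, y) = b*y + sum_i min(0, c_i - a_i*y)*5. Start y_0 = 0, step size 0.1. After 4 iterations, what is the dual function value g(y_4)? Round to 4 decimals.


Dual ascent for LP: min 6*x1 + 3*x2, 3*x1 + 3*x2 = 23, 0 <= x_i <= 5
Step 1: y^k = 0.0, reduced costs: (6.0, 3.0)
  x^k = (0.0, 0.0), subgradient = b - a^T x = 23.0
  y^{k+1} = 0.0 + 0.1*23.0 = 2.3
Step 2: y^k = 2.3, reduced costs: (-0.9, -3.9)
  x^k = (5.0, 5.0), subgradient = b - a^T x = -7.0
  y^{k+1} = 2.3 + 0.1*-7.0 = 1.6
Step 3: y^k = 1.6, reduced costs: (1.2, -1.8)
  x^k = (0.0, 5.0), subgradient = b - a^T x = 8.0
  y^{k+1} = 1.6 + 0.1*8.0 = 2.4
Step 4: y^k = 2.4, reduced costs: (-1.2, -4.2)
  x^k = (5.0, 5.0), subgradient = b - a^T x = -7.0
  y^{k+1} = 2.4 + 0.1*-7.0 = 1.7
Dual objective at y_4 = 1.7: reduced costs (0.9, -2.1), box minimizer x = (0.0, 5.0)
g(y_4) = b*y + (c1 - a1*y)*x1 + (c2 - a2*y)*x2 = 23*1.7 + 0.9*0.0 + (-2.1)*5.0 = 39.1 + 0.0 - 10.5 = 28.6


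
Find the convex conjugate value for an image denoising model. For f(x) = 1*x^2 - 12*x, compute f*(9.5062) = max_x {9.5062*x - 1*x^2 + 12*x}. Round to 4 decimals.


f*(y) = sup_x {y*x - a*x^2 - b*x} = sup_x {(y-b)*x - a*x^2}
FOC: (y - b) - 2a*x = 0 => x* = (y - b)/(2a)
x* = (9.5062 + 12)/(2*1) = 10.7531
f*(9.5062) = (y-b)^2/(4a) = (9.5062 + 12)^2/(4*1)
= 462.5166/4 = 115.6292


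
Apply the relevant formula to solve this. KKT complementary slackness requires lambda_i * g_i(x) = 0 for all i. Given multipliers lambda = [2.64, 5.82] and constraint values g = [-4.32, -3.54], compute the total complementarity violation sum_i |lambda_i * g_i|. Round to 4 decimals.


KKT complementary slackness check:
lambda_1 * g_1 = 2.64 * -4.32 = -11.4048
lambda_2 * g_2 = 5.82 * -3.54 = -20.6028
Total violation = 11.4048 + 20.6028 = 32.0076


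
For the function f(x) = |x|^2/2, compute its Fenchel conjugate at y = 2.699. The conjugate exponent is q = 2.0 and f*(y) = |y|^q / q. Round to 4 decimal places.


The conjugate exponent q satisfies 1/p + 1/q = 1.
p = 2, so q = 2/(2 - 1) = 2.0
|y|^q = 2.699^2.0 = 7.2846
f*(2.699) = 7.2846 / 2.0 = 3.6423


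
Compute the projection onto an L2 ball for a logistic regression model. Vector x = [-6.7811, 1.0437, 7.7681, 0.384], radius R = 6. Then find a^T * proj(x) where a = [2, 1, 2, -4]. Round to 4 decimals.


Step 1: Compute ||x|| (intermediates to 6 decimals).
||x|| = sqrt((-6.7811)^2 + 1.0437^2 + 7.7681^2 + 0.384^2) = 10.371281
Step 2: Project.
Since ||x|| > R, scale = R/||x|| = 6/10.371281 = 0.578521, proj(x) = scale * x
proj(x) = [-3.923009, 0.603802, 4.494009, 0.222152]
Step 3: Dot product.
a^T * proj(x) = 2*(-3.923009) + 1*0.603802 + 2*4.494009 - 4*0.222152 = 0.8572


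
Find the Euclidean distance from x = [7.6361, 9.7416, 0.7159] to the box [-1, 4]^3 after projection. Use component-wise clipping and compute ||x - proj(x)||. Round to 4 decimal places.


Project each component onto [-1, 4].
clip(7.6361) = 4.0, clip(9.7416) = 4.0, clip(0.7159) = 0.7159
Projection = [4.0, 4.0, 0.7159]
Squared diffs: [13.2212, 32.966, 0.0]
Distance = sqrt(46.1872) = 6.7961


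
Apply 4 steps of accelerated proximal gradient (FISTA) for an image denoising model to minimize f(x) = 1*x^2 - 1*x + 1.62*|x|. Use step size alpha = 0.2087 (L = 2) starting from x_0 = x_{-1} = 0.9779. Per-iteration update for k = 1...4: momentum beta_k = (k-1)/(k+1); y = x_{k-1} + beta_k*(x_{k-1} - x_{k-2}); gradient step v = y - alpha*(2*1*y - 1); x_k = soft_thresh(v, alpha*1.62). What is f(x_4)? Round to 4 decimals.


FISTA on f(x) = 1*x^2 - 1*x + 1.62*|x|
L = 2, alpha = 0.2087
Iteration 1: beta = 0.0, y = 0.9779 + 0.0*(0.9779 - 0.9779) = 0.9779
  grad(y) = 0.9558, v = y - alpha*grad = 0.7784
  prox(v) = soft_thresh(0.7784, 0.3381) = 0.4403
Iteration 2: beta = 0.3333, y = 0.4403 + 0.3333*(0.4403 - 0.9779) = 0.2611
  grad(y) = -0.4777, v = y - alpha*grad = 0.3608
  prox(v) = soft_thresh(0.3608, 0.3381) = 0.0227
Iteration 3: beta = 0.5, y = 0.0227 + 0.5*(0.0227 - 0.4403) = -0.186
  grad(y) = -1.3721, v = y - alpha*grad = 0.1003
  prox(v) = soft_thresh(0.1003, 0.3381) = 0.0
Iteration 4: beta = 0.6, y = 0.0 + 0.6*(0.0 - 0.0227) = -0.0136
  grad(y) = -1.0273, v = y - alpha*grad = 0.2007
  prox(v) = soft_thresh(0.2007, 0.3381) = 0.0
f(x_4) = 1*0.0^2 - 1*0.0 + 1.62*|0.0| = 0.0


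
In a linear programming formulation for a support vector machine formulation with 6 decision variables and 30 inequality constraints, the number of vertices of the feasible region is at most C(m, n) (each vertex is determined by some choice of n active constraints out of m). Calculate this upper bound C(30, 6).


Each vertex corresponds to some choice of n active constraints out of m, so the number of vertices is at most C(m, n) = m! / (n!(m-n)!).
m = 30, n = 6
Numerator: 30 * 29 * 28 * 27 * 26 * 25
Denominator: 6! = 720
C(30, 6) = 593775


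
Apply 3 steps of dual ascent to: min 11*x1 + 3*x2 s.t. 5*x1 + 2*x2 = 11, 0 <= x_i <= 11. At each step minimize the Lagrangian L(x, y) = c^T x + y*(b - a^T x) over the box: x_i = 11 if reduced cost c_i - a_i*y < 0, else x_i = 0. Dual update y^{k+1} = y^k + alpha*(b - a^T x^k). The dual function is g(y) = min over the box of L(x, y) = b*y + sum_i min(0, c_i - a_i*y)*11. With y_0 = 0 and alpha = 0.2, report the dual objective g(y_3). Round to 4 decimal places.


Dual ascent for LP: min 11*x1 + 3*x2, 5*x1 + 2*x2 = 11, 0 <= x_i <= 11
Step 1: y^k = 0.0, reduced costs: (11.0, 3.0)
  x^k = (0.0, 0.0), subgradient = b - a^T x = 11.0
  y^{k+1} = 0.0 + 0.2*11.0 = 2.2
Step 2: y^k = 2.2, reduced costs: (0.0, -1.4)
  x^k = (0.0, 11.0), subgradient = b - a^T x = -11.0
  y^{k+1} = 2.2 + 0.2*-11.0 = 0.0
Step 3: y^k = 0.0, reduced costs: (11.0, 3.0)
  x^k = (0.0, 0.0), subgradient = b - a^T x = 11.0
  y^{k+1} = 0.0 + 0.2*11.0 = 2.2
Dual objective at y_3 = 2.2: reduced costs (0.0, -1.4), box minimizer x = (0.0, 11.0)
g(y_3) = b*y + (c1 - a1*y)*x1 + (c2 - a2*y)*x2 = 11*2.2 + 0.0*0.0 + (-1.4)*11.0 = 24.2 + 0.0 - 15.4 = 8.8


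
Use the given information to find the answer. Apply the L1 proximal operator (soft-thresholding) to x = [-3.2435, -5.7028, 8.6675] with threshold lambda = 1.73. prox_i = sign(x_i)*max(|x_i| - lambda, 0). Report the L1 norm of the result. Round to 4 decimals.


Soft-thresholding with lambda = 1.73:
prox(-3.2435) = sign(-3.2435)*max(|-3.2435| - 1.73, 0) = -1.5135
prox(-5.7028) = sign(-5.7028)*max(|-5.7028| - 1.73, 0) = -3.9728
prox(8.6675) = sign(8.6675)*max(|8.6675| - 1.73, 0) = 6.9375
prox(x) = [-1.5135, -3.9728, 6.9375]
||prox(x)||_1 = 1.5135 + 3.9728 + 6.9375 = 12.4238


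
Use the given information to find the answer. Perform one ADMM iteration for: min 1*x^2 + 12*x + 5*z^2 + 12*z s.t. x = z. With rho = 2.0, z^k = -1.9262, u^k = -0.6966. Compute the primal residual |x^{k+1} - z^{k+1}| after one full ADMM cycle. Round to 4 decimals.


ADMM iteration with rho = 2.0, z^k = -1.9262, u^k = -0.6966
Step 1: x-update.
Minimize 1*x^2 + 12*x + (2.0/2)*(x + 1.9262 - 0.6966)^2
FOC: (2*1 + 2.0)*x = -12 + 2.0*(-1.9262 + 0.6966)
x^{k+1} = -3.6148
Step 2: z-update.
Minimize 5*z^2 + 12*z + (2.0/2)*(-3.6148 - z - 0.6966)^2
FOC: (2*5 + 2.0)*z = -12 + 2.0*(-3.6148 - 0.6966)
z^{k+1} = -1.7186
Step 3: u-update.
u^{k+1} = -0.6966 - 3.6148 + 1.7186 = -2.5928
Step 4: Primal residual = |-3.6148 + 1.7186| = 1.8962


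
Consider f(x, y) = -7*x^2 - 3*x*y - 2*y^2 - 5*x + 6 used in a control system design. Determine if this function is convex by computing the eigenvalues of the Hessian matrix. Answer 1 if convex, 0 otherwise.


The Hessian of f(x,y) = -7*x^2 - 3*x*y - 2*y^2 - 5*x + 6 is:
H = [[-14, -3], [-3, -4]]
Trace = -14 - 4 = -18
Determinant = -14*-4 - (-3)^2 = 47
Discriminant = (-18)^2 - 4*47 = 136.0
Eigenvalues: lambda_1 = -14.831, lambda_2 = -3.169
The function is not convex.

0


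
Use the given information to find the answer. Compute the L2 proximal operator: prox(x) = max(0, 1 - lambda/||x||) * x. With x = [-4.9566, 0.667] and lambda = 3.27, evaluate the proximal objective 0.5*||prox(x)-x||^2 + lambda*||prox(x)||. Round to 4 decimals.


Step 1: Compute ||x||.
||x|| = 5.0013
Step 2: Compute scaling factor.
scale = max(0, 1 - 3.27/5.0013) = 0.3462
Step 3: prox(x) = [-1.7158, 0.2309]
||prox(x)|| = 1.7313
Step 4: Proximal objective.
0.5*||prox-x||^2 = 5.3465
lambda*||prox|| = 5.6614
Total = 11.0077


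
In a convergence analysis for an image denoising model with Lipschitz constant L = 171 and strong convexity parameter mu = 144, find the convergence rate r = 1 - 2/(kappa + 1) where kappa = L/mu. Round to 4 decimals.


Step 1: Compute the condition number.
kappa = L/mu = 171/144 = 1.1875
Step 2: Compute the convergence rate.
r = 1 - 2/(kappa + 1) = 1 - 2*mu/(L + mu) = (L - mu)/(L + mu) = 27/315 = 0.0857


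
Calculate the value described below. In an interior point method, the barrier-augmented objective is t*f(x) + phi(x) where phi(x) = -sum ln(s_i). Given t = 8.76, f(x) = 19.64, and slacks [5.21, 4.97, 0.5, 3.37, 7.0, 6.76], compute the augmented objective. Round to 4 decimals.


Step 1: Compute log-barrier.
ln values: [1.6506, 1.6034, -0.6931, 1.2149, 1.9459, 1.911]
phi = -(1.6506 + 1.6034 - 0.6931 + 1.2149 + 1.9459 + 1.911) = -7.6327
Step 2: Compute augmented objective.
t*f(x) = 8.76*19.64 = 172.0464
Total = 172.0464 - 7.6327 = 164.4137


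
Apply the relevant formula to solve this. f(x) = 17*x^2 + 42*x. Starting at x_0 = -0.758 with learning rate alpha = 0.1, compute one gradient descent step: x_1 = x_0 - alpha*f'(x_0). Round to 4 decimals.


We compute the gradient at x_0 and apply the update.
f'(x) = 34*x + 42
f'(-0.758) = 34*-0.758 + 42 = 16.228
x_1 = -0.758 - 0.1*16.228 = -2.3808


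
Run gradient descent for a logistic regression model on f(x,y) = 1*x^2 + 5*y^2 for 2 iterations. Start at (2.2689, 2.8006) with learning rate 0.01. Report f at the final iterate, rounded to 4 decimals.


Gradient descent on f(x,y) = 1*x^2 + 5*y^2.
Starting point: (2.2689, 2.8006), alpha = 0.01
Step 1: grad_x = 2*1*2.2689 = 4.5378, grad_y = 2*5*2.8006 = 28.006
  x_1 = 2.2689 - 0.01*4.5378 = 2.2235
  y_1 = 2.8006 - 0.01*28.006 = 2.5205
Step 2: grad_x = 2*1*2.2235 = 4.447, grad_y = 2*5*2.5205 = 25.2054
  x_2 = 2.2235 - 0.01*4.447 = 2.1791
  y_2 = 2.5205 - 0.01*25.2054 = 2.2685
f(2.1791, 2.2685) = 1*2.1791^2 + 5*2.2685^2 = 30.4784


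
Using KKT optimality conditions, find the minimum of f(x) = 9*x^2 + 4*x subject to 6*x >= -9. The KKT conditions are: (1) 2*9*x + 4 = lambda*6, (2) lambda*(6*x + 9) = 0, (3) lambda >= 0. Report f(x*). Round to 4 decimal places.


Step 1: Try lambda = 0 (constraint inactive).
Stationarity: 2*9*x + 4 = 0
x* = -4/(2*9) = -2/9 = -0.2222 (rounded; the exact value -2/9 is used below)
Check constraint: 6*-0.2222 = -1.3332 >= -9 -- satisfied.
Step 2: Compute optimal value.
f(x*) = 9*(-2/9)^2 + 4*(-2/9) = -0.4444


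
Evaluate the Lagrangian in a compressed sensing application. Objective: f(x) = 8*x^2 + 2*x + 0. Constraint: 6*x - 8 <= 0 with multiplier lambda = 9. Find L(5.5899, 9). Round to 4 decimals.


Step 1: Evaluate f(x).
f(5.5899) = 8*5.5899^2 + 2*5.5899 + 0 = 261.1557
Step 2: Evaluate g(x).
g(5.5899) = 6*5.5899 - 8 = 25.5394
Step 3: Compute Lagrangian.
L = 261.1557 + 9*25.5394 = 491.0103


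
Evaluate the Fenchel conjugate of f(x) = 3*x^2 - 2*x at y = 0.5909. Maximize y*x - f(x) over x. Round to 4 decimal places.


f*(y) = sup_x {y*x - a*x^2 - b*x} = sup_x {(y-b)*x - a*x^2}
FOC: (y - b) - 2a*x = 0 => x* = (y - b)/(2a)
x* = (0.5909 + 2)/(2*3) = 0.4318
f*(0.5909) = (y-b)^2/(4a) = (0.5909 + 2)^2/(4*3)
= 6.7128/12 = 0.5594


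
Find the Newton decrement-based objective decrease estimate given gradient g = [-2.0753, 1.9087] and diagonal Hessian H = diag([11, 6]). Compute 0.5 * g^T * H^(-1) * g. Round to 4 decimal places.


Step 1: H is diagonal, so H^(-1) * g = [-0.1887, 0.3181].
Step 2: g^T H^(-1) g = sum_i g_i^2 / H_ii
  = (-2.0753)^2/11 + (1.9087)^2/6
  = 0.3915 + 0.6072 = 0.9987
Step 3: Objective decrease = 0.5 * g^T H^(-1) g = 0.4994


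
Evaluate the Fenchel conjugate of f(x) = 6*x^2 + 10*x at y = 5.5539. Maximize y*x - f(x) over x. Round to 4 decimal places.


f*(y) = sup_x {y*x - a*x^2 - b*x} = sup_x {(y-b)*x - a*x^2}
FOC: (y - b) - 2a*x = 0 => x* = (y - b)/(2a)
x* = (5.5539 - 10)/(2*6) = -0.3705
f*(5.5539) = (y-b)^2/(4a) = (5.5539 - 10)^2/(4*6)
= 19.7678/24 = 0.8237


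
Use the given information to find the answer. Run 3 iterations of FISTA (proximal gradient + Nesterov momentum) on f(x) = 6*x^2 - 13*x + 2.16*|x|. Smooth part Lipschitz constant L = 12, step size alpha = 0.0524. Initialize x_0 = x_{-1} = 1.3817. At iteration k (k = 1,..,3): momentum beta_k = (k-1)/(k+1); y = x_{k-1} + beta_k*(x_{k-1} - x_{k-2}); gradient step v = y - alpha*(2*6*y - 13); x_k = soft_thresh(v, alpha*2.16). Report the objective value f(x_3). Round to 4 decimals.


FISTA on f(x) = 6*x^2 - 13*x + 2.16*|x|
L = 12, alpha = 0.0524
Iteration 1: beta = 0.0, y = 1.3817 + 0.0*(1.3817 - 1.3817) = 1.3817
  grad(y) = 3.5804, v = y - alpha*grad = 1.1941
  prox(v) = soft_thresh(1.1941, 0.1132) = 1.0809
Iteration 2: beta = 0.3333, y = 1.0809 + 0.3333*(1.0809 - 1.3817) = 0.9806
  grad(y) = -1.2324, v = y - alpha*grad = 1.0452
  prox(v) = soft_thresh(1.0452, 0.1132) = 0.932
Iteration 3: beta = 0.5, y = 0.932 + 0.5*(0.932 - 1.0809) = 0.8576
  grad(y) = -2.7089, v = y - alpha*grad = 0.9995
  prox(v) = soft_thresh(0.9995, 0.1132) = 0.8864
f(x_3) = 6*0.8864^2 - 13*0.8864 + 2.16*|0.8864| = -4.8943


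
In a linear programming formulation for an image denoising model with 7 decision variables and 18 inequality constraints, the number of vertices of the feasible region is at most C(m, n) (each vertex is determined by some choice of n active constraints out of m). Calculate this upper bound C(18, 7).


Each vertex corresponds to some choice of n active constraints out of m, so the number of vertices is at most C(m, n) = m! / (n!(m-n)!).
m = 18, n = 7
Numerator: 18 * 17 * 16 * 15 * 14 * 13 * 12
Denominator: 7! = 5040
C(18, 7) = 31824


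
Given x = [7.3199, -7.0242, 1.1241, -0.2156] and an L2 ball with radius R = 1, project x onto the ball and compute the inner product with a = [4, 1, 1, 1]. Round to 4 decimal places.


Step 1: Compute ||x|| (intermediates to 6 decimals).
||x|| = sqrt(7.3199^2 + (-7.0242)^2 + 1.1241^2 + (-0.2156)^2) = 10.209329
Step 2: Project.
Since ||x|| > R, scale = R/||x|| = 1/10.209329 = 0.09795, proj(x) = scale * x
proj(x) = [0.716984, -0.68802, 0.110106, -0.021118]
Step 3: Dot product.
a^T * proj(x) = 4*0.716984 + 1*(-0.68802) + 1*0.110106 + 1*(-0.021118) = 2.2689


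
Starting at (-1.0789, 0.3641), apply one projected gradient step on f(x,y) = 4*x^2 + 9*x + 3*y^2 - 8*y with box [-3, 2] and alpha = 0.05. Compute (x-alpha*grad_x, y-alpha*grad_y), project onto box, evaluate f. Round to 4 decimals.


Step 1: Compute gradient at (-1.0789, 0.3641).
grad_x = 2*4*-1.0789 + 9 = 0.3688
grad_y = 2*3*0.3641 - 8 = -5.8154
Step 2: Gradient step.
x_raw = -1.0789 - 0.05*0.3688 = -1.0973
y_raw = 0.3641 - 0.05*-5.8154 = 0.6549
Step 3: Project onto [-3, 2].
x_proj = clip(-1.0973) = -1.0973
y_proj = clip(0.6549) = 0.6549
Step 4: Evaluate f.
f(-1.0973, 0.6549) = -9.0118


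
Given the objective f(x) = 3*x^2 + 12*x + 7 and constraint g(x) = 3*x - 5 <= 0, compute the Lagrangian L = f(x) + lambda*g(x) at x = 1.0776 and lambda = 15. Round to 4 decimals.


Step 1: Evaluate f(x).
f(1.0776) = 3*1.0776^2 + 12*1.0776 + 7 = 23.4149
Step 2: Evaluate g(x).
g(1.0776) = 3*1.0776 - 5 = -1.7672
Step 3: Compute Lagrangian.
L = 23.4149 + 15*-1.7672 = -3.0931


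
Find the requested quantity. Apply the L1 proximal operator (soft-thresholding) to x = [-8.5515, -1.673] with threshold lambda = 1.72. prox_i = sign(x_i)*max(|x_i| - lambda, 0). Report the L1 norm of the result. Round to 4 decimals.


Soft-thresholding with lambda = 1.72:
prox(-8.5515) = sign(-8.5515)*max(|-8.5515| - 1.72, 0) = -6.8315
prox(-1.673) = sign(-1.673)*max(|-1.673| - 1.72, 0) = 0.0
prox(x) = [-6.8315, 0.0]
||prox(x)||_1 = 6.8315 + 0.0 = 6.8315


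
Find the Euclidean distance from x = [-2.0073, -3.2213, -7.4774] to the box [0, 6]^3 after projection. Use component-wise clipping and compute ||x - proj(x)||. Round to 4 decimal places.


Project each component onto [0, 6].
clip(-2.0073) = 0.0, clip(-3.2213) = 0.0, clip(-7.4774) = 0.0
Projection = [0.0, 0.0, 0.0]
Squared diffs: [4.0293, 10.3768, 55.9115]
Distance = sqrt(70.3176) = 8.3856


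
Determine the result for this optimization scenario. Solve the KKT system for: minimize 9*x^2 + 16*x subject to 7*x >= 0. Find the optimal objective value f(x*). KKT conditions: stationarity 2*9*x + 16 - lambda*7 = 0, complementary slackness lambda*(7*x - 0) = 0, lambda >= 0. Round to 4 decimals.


Step 1: Try lambda = 0 (constraint inactive).
x_unc = -16/(2*9) = -0.8889
Check: 7*-0.8889 = -6.2223 < 0 -- violated!
Step 2: Constraint must be active: 7*x = 0
x* = 0/7 = 0.0
lambda = (2*9*0.0 + 16)/7 = 2.2857
Step 3: Compute optimal value.
f(x*) = 9*0.0^2 + 16*0.0 = 0.0


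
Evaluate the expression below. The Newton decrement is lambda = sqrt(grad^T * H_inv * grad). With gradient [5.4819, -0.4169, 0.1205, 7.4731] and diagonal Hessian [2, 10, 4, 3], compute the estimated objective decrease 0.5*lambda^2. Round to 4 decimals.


Step 1: H is diagonal, so H^(-1) * g = [2.741, -0.0417, 0.0301, 2.491].
Step 2: g^T H^(-1) g = sum_i g_i^2 / H_ii
  = (5.4819)^2/2 + (-0.4169)^2/10 + (0.1205)^2/4 + (7.4731)^2/3
  = 15.0256 + 0.0174 + 0.0036 + 18.6157 = 33.6624
Step 3: Objective decrease = 0.5 * g^T H^(-1) g = 16.8312


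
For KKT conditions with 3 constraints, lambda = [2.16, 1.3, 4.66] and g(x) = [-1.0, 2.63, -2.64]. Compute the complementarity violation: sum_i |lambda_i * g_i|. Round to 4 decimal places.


KKT complementary slackness check:
lambda_1 * g_1 = 2.16 * -1.0 = -2.16
lambda_2 * g_2 = 1.3 * 2.63 = 3.419
lambda_3 * g_3 = 4.66 * -2.64 = -12.3024
Total violation = 2.16 + 3.419 + 12.3024 = 17.8814


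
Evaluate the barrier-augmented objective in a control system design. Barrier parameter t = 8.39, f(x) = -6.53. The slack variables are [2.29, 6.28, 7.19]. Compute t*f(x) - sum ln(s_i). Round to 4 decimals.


Step 1: Compute log-barrier.
ln values: [0.8286, 1.8374, 1.9727]
phi = -(0.8286 + 1.8374 + 1.9727) = -4.6386
Step 2: Compute augmented objective.
t*f(x) = 8.39*-6.53 = -54.7867
Total = -54.7867 - 4.6386 = -59.4253


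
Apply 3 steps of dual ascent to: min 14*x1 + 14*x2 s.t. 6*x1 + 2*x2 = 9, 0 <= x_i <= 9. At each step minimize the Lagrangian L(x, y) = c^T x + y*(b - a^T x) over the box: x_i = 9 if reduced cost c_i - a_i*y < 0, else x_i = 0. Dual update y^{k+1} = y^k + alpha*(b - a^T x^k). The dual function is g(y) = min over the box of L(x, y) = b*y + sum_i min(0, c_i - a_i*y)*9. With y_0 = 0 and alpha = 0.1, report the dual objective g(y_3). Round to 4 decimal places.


Dual ascent for LP: min 14*x1 + 14*x2, 6*x1 + 2*x2 = 9, 0 <= x_i <= 9
Step 1: y^k = 0.0, reduced costs: (14.0, 14.0)
  x^k = (0.0, 0.0), subgradient = b - a^T x = 9.0
  y^{k+1} = 0.0 + 0.1*9.0 = 0.9
Step 2: y^k = 0.9, reduced costs: (8.6, 12.2)
  x^k = (0.0, 0.0), subgradient = b - a^T x = 9.0
  y^{k+1} = 0.9 + 0.1*9.0 = 1.8
Step 3: y^k = 1.8, reduced costs: (3.2, 10.4)
  x^k = (0.0, 0.0), subgradient = b - a^T x = 9.0
  y^{k+1} = 1.8 + 0.1*9.0 = 2.7
Dual objective at y_3 = 2.7: reduced costs (-2.2, 8.6), box minimizer x = (9.0, 0.0)
g(y_3) = b*y + (c1 - a1*y)*x1 + (c2 - a2*y)*x2 = 9*2.7 + (-2.2)*9.0 + 8.6*0.0 = 24.3 - 19.8 + 0.0 = 4.5


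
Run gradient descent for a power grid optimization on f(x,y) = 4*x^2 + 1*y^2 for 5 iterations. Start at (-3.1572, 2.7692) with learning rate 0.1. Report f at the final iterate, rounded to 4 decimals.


Gradient descent on f(x,y) = 4*x^2 + 1*y^2.
Starting point: (-3.1572, 2.7692), alpha = 0.1
Step 1: grad_x = 2*4*-3.1572 = -25.2576, grad_y = 2*1*2.7692 = 5.5384
  x_1 = -3.1572 - 0.1*-25.2576 = -0.6314
  y_1 = 2.7692 - 0.1*5.5384 = 2.2154
Step 2: grad_x = 2*4*-0.6314 = -5.0515, grad_y = 2*1*2.2154 = 4.4307
  x_2 = -0.6314 - 0.1*-5.0515 = -0.1263
  y_2 = 2.2154 - 0.1*4.4307 = 1.7723
Step 3: grad_x = 2*4*-0.1263 = -1.0103, grad_y = 2*1*1.7723 = 3.5446
  x_3 = -0.1263 - 0.1*-1.0103 = -0.0253
  y_3 = 1.7723 - 0.1*3.5446 = 1.4178
Step 4: grad_x = 2*4*-0.0253 = -0.2021, grad_y = 2*1*1.4178 = 2.8357
  x_4 = -0.0253 - 0.1*-0.2021 = -0.0051
  y_4 = 1.4178 - 0.1*2.8357 = 1.1343
Step 5: grad_x = 2*4*-0.0051 = -0.0404, grad_y = 2*1*1.1343 = 2.2685
  x_5 = -0.0051 - 0.1*-0.0404 = -0.001
  y_5 = 1.1343 - 0.1*2.2685 = 0.9074
f(-0.001, 0.9074) = 4*(-0.001)^2 + 1*0.9074^2 = 0.8234


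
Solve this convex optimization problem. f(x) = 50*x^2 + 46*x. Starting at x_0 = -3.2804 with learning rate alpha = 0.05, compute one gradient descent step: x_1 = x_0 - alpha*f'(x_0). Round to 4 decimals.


We compute the gradient at x_0 and apply the update.
f'(x) = 100*x + 46
f'(-3.2804) = 100*-3.2804 + 46 = -282.04
x_1 = -3.2804 - 0.05*-282.04 = 10.8216


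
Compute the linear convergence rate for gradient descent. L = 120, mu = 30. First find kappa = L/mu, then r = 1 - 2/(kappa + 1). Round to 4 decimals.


Step 1: Compute the condition number.
kappa = L/mu = 120/30 = 4.0
Step 2: Compute the convergence rate.
r = 1 - 2/(kappa + 1) = 1 - 2*mu/(L + mu) = (L - mu)/(L + mu) = 90/150 = 0.6


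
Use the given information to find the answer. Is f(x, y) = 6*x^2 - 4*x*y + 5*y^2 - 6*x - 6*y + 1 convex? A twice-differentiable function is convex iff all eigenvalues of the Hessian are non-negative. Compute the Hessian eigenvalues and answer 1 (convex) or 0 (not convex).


The Hessian of f(x,y) = 6*x^2 - 4*x*y + 5*y^2 - 6*x - 6*y + 1 is:
H = [[12, -4], [-4, 10]]
Trace = 12 + 10 = 22
Determinant = 12*10 - (-4)^2 = 104
Discriminant = (22)^2 - 4*104 = 68.0
Eigenvalues: lambda_1 = 6.8769, lambda_2 = 15.1231
The function is convex.

1


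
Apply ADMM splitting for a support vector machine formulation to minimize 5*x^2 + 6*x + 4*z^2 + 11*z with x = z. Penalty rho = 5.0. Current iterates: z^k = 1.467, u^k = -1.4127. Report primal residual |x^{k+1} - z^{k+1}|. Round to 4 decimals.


ADMM iteration with rho = 5.0, z^k = 1.467, u^k = -1.4127
Step 1: x-update.
Minimize 5*x^2 + 6*x + (5.0/2)*(x - 1.467 - 1.4127)^2
FOC: (2*5 + 5.0)*x = -6 + 5.0*(1.467 + 1.4127)
x^{k+1} = 0.5599
Step 2: z-update.
Minimize 4*z^2 + 11*z + (5.0/2)*(0.5599 - z - 1.4127)^2
FOC: (2*4 + 5.0)*z = -11 + 5.0*(0.5599 - 1.4127)
z^{k+1} = -1.1742
Step 3: u-update.
u^{k+1} = -1.4127 + 0.5599 + 1.1742 = 0.3214
Step 4: Primal residual = |0.5599 + 1.1742| = 1.7341


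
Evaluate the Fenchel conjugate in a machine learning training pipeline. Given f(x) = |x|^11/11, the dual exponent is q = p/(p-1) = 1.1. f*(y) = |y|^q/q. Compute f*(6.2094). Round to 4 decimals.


The conjugate exponent q satisfies 1/p + 1/q = 1.
p = 11, so q = 11/(11 - 1) = 1.1
|y|^q = 6.2094^1.1 = 7.4534
f*(6.2094) = 7.4534 / 1.1 = 6.7758


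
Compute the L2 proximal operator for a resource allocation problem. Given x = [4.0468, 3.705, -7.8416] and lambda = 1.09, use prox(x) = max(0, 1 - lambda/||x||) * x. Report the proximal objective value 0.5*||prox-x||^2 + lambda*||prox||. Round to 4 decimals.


Step 1: Compute ||x||.
||x|| = 9.5705
Step 2: Compute scaling factor.
scale = max(0, 1 - 1.09/9.5705) = 0.8861
Step 3: prox(x) = [3.5859, 3.283, -6.9485]
||prox(x)|| = 8.4805
Step 4: Proximal objective.
0.5*||prox-x||^2 = 0.5941
lambda*||prox|| = 9.2437
Total = 9.8378


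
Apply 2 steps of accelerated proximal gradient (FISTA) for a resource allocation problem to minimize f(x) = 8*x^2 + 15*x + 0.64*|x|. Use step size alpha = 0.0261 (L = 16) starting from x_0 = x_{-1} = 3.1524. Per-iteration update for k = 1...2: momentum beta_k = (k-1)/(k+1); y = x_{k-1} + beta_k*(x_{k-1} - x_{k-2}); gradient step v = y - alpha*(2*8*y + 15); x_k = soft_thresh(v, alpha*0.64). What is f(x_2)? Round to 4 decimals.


FISTA on f(x) = 8*x^2 + 15*x + 0.64*|x|
L = 16, alpha = 0.0261
Iteration 1: beta = 0.0, y = 3.1524 + 0.0*(3.1524 - 3.1524) = 3.1524
  grad(y) = 65.4384, v = y - alpha*grad = 1.4445
  prox(v) = soft_thresh(1.4445, 0.0167) = 1.4278
Iteration 2: beta = 0.3333, y = 1.4278 + 0.3333*(1.4278 - 3.1524) = 0.8529
  grad(y) = 28.6459, v = y - alpha*grad = 0.1052
  prox(v) = soft_thresh(0.1052, 0.0167) = 0.0885
f(x_2) = 8*0.0885^2 + 15*0.0885 + 0.64*|0.0885| = 1.4469


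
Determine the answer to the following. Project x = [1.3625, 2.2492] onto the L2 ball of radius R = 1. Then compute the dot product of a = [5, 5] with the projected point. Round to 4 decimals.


Step 1: Compute ||x|| (intermediates to 6 decimals).
||x|| = sqrt(1.3625^2 + 2.2492^2) = 2.629697
Step 2: Project.
Since ||x|| > R, scale = R/||x|| = 1/2.629697 = 0.380272, proj(x) = scale * x
proj(x) = [0.518121, 0.855308]
Step 3: Dot product.
a^T * proj(x) = 5*0.518121 + 5*0.855308 = 6.8671


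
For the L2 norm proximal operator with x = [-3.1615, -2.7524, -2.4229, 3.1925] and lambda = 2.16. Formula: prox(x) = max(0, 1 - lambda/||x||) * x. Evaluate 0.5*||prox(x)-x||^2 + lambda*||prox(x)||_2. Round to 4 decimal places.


Step 1: Compute ||x||.
||x|| = 5.7994
Step 2: Compute scaling factor.
scale = max(0, 1 - 2.16/5.7994) = 0.6275
Step 3: prox(x) = [-1.984, -1.7273, -1.5205, 2.0035]
||prox(x)|| = 3.6394
Step 4: Proximal objective.
0.5*||prox-x||^2 = 2.3328
lambda*||prox|| = 7.8611
Total = 10.194


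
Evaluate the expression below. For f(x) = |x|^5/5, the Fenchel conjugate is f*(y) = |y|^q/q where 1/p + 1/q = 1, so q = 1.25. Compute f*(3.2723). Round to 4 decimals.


The conjugate exponent q satisfies 1/p + 1/q = 1.
p = 5, so q = 5/(5 - 1) = 1.25
|y|^q = 3.2723^1.25 = 4.4012
f*(3.2723) = 4.4012 / 1.25 = 3.5209


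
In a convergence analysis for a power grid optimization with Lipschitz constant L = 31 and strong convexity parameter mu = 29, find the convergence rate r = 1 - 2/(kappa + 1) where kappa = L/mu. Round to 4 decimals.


Step 1: Compute the condition number.
kappa = L/mu = 31/29 = 1.069
Step 2: Compute the convergence rate.
r = 1 - 2/(kappa + 1) = 1 - 2*mu/(L + mu) = (L - mu)/(L + mu) = 2/60 = 0.0333


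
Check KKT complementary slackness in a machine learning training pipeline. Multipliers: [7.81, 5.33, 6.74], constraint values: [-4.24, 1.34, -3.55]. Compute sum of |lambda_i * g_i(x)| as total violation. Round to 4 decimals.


KKT complementary slackness check:
lambda_1 * g_1 = 7.81 * -4.24 = -33.1144
lambda_2 * g_2 = 5.33 * 1.34 = 7.1422
lambda_3 * g_3 = 6.74 * -3.55 = -23.927
Total violation = 33.1144 + 7.1422 + 23.927 = 64.1836
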